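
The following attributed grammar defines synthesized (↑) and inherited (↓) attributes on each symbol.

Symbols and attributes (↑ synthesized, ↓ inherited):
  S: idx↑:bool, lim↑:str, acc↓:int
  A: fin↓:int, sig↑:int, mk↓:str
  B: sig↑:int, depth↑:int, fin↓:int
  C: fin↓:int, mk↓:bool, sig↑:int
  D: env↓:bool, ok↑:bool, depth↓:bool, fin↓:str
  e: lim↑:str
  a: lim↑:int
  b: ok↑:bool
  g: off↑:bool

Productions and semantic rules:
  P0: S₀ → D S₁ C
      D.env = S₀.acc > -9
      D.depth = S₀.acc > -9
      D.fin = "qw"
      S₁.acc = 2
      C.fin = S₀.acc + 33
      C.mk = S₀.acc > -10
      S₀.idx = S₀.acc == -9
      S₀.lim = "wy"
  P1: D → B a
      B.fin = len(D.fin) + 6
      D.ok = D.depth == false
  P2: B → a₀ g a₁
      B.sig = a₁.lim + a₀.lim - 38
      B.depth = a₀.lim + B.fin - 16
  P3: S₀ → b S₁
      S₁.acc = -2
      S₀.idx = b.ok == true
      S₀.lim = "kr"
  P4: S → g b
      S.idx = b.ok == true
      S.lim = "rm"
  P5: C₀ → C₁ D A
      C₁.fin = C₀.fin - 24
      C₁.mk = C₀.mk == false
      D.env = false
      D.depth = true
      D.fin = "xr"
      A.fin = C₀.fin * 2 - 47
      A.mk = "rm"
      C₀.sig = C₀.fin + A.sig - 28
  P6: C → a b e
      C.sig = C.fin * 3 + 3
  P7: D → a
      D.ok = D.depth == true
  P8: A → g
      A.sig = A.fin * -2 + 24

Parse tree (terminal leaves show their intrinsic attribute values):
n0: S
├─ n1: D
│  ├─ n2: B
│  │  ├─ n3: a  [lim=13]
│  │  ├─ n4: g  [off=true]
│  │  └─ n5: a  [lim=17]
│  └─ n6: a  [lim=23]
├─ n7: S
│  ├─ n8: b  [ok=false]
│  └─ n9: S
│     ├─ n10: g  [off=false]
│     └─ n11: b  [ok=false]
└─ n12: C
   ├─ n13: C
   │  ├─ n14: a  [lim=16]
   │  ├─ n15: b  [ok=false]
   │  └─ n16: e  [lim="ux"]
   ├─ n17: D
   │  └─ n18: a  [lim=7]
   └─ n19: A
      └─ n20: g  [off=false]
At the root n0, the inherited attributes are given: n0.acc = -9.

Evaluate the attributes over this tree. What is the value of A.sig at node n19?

22

1. n0.acc = -9  [given at root]
2. n1.env = false  [S₀.acc > -9]
3. n1.depth = false  [S₀.acc > -9]
4. n1.fin = "qw"  ["qw"]
5. n2.fin = 8  [len(D.fin) + 6]
6. n3.lim = 13  [terminal]
7. n4.off = true  [terminal]
8. n5.lim = 17  [terminal]
9. n2.sig = -8  [a₁.lim + a₀.lim - 38]
10. n2.depth = 5  [a₀.lim + B.fin - 16]
11. n6.lim = 23  [terminal]
12. n1.ok = true  [D.depth == false]
13. n7.acc = 2  [2]
14. n8.ok = false  [terminal]
15. n9.acc = -2  [-2]
16. n10.off = false  [terminal]
17. n11.ok = false  [terminal]
18. n9.idx = false  [b.ok == true]
19. n9.lim = "rm"  ["rm"]
20. n7.idx = false  [b.ok == true]
21. n7.lim = "kr"  ["kr"]
22. n12.fin = 24  [S₀.acc + 33]
23. n12.mk = true  [S₀.acc > -10]
24. n13.fin = 0  [C₀.fin - 24]
25. n13.mk = false  [C₀.mk == false]
26. n14.lim = 16  [terminal]
27. n15.ok = false  [terminal]
28. n16.lim = "ux"  [terminal]
29. n13.sig = 3  [C.fin * 3 + 3]
30. n17.env = false  [false]
31. n17.depth = true  [true]
32. n17.fin = "xr"  ["xr"]
33. n18.lim = 7  [terminal]
34. n17.ok = true  [D.depth == true]
35. n19.fin = 1  [C₀.fin * 2 - 47]
36. n19.mk = "rm"  ["rm"]
37. n20.off = false  [terminal]
38. n19.sig = 22  [A.fin * -2 + 24]
39. n12.sig = 18  [C₀.fin + A.sig - 28]
40. n0.idx = true  [S₀.acc == -9]
41. n0.lim = "wy"  ["wy"]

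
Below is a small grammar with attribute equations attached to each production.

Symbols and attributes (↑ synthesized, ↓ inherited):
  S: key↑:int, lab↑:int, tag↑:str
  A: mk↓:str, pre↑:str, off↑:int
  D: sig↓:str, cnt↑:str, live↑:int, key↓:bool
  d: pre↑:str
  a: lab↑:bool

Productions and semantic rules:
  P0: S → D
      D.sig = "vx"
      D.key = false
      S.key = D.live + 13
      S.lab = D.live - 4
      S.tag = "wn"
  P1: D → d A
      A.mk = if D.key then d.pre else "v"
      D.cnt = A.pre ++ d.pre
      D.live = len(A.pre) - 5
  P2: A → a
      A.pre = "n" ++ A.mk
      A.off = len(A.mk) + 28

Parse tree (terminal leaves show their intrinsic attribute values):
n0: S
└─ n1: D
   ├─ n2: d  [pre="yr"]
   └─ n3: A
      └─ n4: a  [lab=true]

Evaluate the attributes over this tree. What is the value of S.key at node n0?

10

1. n1.sig = "vx"  ["vx"]
2. n1.key = false  [false]
3. n2.pre = "yr"  [terminal]
4. n3.mk = "v"  [if D.key then d.pre else "v"]
5. n4.lab = true  [terminal]
6. n3.pre = "nv"  ["n" ++ A.mk]
7. n3.off = 29  [len(A.mk) + 28]
8. n1.cnt = "nvyr"  [A.pre ++ d.pre]
9. n1.live = -3  [len(A.pre) - 5]
10. n0.key = 10  [D.live + 13]
11. n0.lab = -7  [D.live - 4]
12. n0.tag = "wn"  ["wn"]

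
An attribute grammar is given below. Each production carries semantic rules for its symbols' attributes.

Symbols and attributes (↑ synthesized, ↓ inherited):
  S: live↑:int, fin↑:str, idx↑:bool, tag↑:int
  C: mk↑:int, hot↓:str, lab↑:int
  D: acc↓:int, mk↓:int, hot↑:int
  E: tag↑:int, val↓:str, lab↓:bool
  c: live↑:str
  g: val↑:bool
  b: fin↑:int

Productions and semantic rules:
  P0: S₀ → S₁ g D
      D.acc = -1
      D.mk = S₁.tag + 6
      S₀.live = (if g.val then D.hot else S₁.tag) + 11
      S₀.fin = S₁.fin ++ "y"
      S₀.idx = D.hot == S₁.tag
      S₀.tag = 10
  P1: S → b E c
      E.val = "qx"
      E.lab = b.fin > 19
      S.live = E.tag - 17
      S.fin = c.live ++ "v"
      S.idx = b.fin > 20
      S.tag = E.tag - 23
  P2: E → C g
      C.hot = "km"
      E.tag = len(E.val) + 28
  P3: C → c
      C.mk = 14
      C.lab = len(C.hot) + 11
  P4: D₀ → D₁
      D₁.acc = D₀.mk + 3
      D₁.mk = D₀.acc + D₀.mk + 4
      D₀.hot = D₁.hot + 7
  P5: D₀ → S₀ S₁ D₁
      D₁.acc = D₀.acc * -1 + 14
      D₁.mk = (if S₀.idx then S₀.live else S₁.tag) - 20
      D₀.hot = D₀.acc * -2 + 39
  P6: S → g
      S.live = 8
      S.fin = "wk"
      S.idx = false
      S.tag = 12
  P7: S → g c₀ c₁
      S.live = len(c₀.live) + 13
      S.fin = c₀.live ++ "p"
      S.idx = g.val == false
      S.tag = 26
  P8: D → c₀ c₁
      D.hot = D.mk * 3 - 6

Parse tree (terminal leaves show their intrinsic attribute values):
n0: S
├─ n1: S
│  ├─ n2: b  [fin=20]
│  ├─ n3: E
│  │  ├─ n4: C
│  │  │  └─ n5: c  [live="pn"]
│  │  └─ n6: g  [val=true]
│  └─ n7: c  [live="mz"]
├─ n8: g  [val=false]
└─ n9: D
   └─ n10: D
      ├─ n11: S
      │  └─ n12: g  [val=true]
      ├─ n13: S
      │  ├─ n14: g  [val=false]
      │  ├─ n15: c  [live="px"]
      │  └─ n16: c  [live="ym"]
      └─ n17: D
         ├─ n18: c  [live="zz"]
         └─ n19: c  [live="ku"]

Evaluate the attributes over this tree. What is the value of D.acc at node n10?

16

1. n2.fin = 20  [terminal]
2. n3.val = "qx"  ["qx"]
3. n3.lab = true  [b.fin > 19]
4. n4.hot = "km"  ["km"]
5. n5.live = "pn"  [terminal]
6. n4.mk = 14  [14]
7. n4.lab = 13  [len(C.hot) + 11]
8. n6.val = true  [terminal]
9. n3.tag = 30  [len(E.val) + 28]
10. n7.live = "mz"  [terminal]
11. n1.live = 13  [E.tag - 17]
12. n1.fin = "mzv"  [c.live ++ "v"]
13. n1.idx = false  [b.fin > 20]
14. n1.tag = 7  [E.tag - 23]
15. n8.val = false  [terminal]
16. n9.acc = -1  [-1]
17. n9.mk = 13  [S₁.tag + 6]
18. n10.acc = 16  [D₀.mk + 3]
19. n10.mk = 16  [D₀.acc + D₀.mk + 4]
20. n12.val = true  [terminal]
21. n11.live = 8  [8]
22. n11.fin = "wk"  ["wk"]
23. n11.idx = false  [false]
24. n11.tag = 12  [12]
25. n14.val = false  [terminal]
26. n15.live = "px"  [terminal]
27. n16.live = "ym"  [terminal]
28. n13.live = 15  [len(c₀.live) + 13]
29. n13.fin = "pxp"  [c₀.live ++ "p"]
30. n13.idx = true  [g.val == false]
31. n13.tag = 26  [26]
32. n17.acc = -2  [D₀.acc * -1 + 14]
33. n17.mk = 6  [(if S₀.idx then S₀.live else S₁.tag) - 20]
34. n18.live = "zz"  [terminal]
35. n19.live = "ku"  [terminal]
36. n17.hot = 12  [D.mk * 3 - 6]
37. n10.hot = 7  [D₀.acc * -2 + 39]
38. n9.hot = 14  [D₁.hot + 7]
39. n0.live = 18  [(if g.val then D.hot else S₁.tag) + 11]
40. n0.fin = "mzvy"  [S₁.fin ++ "y"]
41. n0.idx = false  [D.hot == S₁.tag]
42. n0.tag = 10  [10]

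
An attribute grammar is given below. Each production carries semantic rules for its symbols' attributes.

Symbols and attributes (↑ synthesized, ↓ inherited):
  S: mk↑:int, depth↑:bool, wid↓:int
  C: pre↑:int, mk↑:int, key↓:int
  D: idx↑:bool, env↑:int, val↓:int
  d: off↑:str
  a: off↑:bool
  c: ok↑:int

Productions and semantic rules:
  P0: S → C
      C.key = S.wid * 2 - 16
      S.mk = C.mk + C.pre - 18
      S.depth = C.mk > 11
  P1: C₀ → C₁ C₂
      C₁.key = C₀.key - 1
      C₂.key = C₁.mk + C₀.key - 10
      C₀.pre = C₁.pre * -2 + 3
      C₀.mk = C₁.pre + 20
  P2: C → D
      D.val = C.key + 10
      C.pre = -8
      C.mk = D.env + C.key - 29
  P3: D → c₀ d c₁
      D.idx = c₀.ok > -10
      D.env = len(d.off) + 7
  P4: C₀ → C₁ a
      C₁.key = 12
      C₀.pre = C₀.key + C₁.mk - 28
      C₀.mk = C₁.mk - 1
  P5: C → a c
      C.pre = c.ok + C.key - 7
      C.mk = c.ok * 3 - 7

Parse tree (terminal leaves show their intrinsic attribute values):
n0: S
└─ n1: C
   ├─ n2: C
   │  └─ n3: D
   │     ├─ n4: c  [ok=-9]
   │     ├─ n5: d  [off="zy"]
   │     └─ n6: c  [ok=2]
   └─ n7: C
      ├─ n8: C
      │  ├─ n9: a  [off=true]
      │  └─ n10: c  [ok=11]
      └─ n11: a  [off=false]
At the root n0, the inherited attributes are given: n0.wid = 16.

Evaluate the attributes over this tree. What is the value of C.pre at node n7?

1. n0.wid = 16  [given at root]
2. n1.key = 16  [S.wid * 2 - 16]
3. n2.key = 15  [C₀.key - 1]
4. n3.val = 25  [C.key + 10]
5. n4.ok = -9  [terminal]
6. n5.off = "zy"  [terminal]
7. n6.ok = 2  [terminal]
8. n3.idx = true  [c₀.ok > -10]
9. n3.env = 9  [len(d.off) + 7]
10. n2.pre = -8  [-8]
11. n2.mk = -5  [D.env + C.key - 29]
12. n7.key = 1  [C₁.mk + C₀.key - 10]
13. n8.key = 12  [12]
14. n9.off = true  [terminal]
15. n10.ok = 11  [terminal]
16. n8.pre = 16  [c.ok + C.key - 7]
17. n8.mk = 26  [c.ok * 3 - 7]
18. n11.off = false  [terminal]
19. n7.pre = -1  [C₀.key + C₁.mk - 28]
20. n7.mk = 25  [C₁.mk - 1]
21. n1.pre = 19  [C₁.pre * -2 + 3]
22. n1.mk = 12  [C₁.pre + 20]
23. n0.mk = 13  [C.mk + C.pre - 18]
24. n0.depth = true  [C.mk > 11]

-1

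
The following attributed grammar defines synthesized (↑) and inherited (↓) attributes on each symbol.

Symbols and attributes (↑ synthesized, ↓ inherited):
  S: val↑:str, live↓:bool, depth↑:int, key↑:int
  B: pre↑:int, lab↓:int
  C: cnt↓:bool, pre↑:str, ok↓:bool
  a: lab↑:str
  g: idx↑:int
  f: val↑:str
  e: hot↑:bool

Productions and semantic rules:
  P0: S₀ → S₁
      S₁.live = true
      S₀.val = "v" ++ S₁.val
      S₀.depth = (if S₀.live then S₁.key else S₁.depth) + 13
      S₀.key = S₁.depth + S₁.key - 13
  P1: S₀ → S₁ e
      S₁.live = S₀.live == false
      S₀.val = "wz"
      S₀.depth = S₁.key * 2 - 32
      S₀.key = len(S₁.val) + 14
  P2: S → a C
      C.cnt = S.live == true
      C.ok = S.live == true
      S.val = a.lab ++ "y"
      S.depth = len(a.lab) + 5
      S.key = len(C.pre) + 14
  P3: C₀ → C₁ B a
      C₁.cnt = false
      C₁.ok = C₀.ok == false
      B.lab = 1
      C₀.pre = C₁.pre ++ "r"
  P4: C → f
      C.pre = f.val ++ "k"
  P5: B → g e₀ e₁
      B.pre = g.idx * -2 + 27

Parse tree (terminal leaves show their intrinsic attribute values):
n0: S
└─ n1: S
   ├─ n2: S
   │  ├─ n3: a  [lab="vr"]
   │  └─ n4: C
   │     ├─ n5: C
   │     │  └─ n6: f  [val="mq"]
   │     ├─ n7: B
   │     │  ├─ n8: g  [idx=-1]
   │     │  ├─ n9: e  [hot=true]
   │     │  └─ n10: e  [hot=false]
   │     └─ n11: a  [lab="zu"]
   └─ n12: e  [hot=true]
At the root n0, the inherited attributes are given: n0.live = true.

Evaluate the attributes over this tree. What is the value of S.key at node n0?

8

1. n0.live = true  [given at root]
2. n1.live = true  [true]
3. n2.live = false  [S₀.live == false]
4. n3.lab = "vr"  [terminal]
5. n4.cnt = false  [S.live == true]
6. n4.ok = false  [S.live == true]
7. n5.cnt = false  [false]
8. n5.ok = true  [C₀.ok == false]
9. n6.val = "mq"  [terminal]
10. n5.pre = "mqk"  [f.val ++ "k"]
11. n7.lab = 1  [1]
12. n8.idx = -1  [terminal]
13. n9.hot = true  [terminal]
14. n10.hot = false  [terminal]
15. n7.pre = 29  [g.idx * -2 + 27]
16. n11.lab = "zu"  [terminal]
17. n4.pre = "mqkr"  [C₁.pre ++ "r"]
18. n2.val = "vry"  [a.lab ++ "y"]
19. n2.depth = 7  [len(a.lab) + 5]
20. n2.key = 18  [len(C.pre) + 14]
21. n12.hot = true  [terminal]
22. n1.val = "wz"  ["wz"]
23. n1.depth = 4  [S₁.key * 2 - 32]
24. n1.key = 17  [len(S₁.val) + 14]
25. n0.val = "vwz"  ["v" ++ S₁.val]
26. n0.depth = 30  [(if S₀.live then S₁.key else S₁.depth) + 13]
27. n0.key = 8  [S₁.depth + S₁.key - 13]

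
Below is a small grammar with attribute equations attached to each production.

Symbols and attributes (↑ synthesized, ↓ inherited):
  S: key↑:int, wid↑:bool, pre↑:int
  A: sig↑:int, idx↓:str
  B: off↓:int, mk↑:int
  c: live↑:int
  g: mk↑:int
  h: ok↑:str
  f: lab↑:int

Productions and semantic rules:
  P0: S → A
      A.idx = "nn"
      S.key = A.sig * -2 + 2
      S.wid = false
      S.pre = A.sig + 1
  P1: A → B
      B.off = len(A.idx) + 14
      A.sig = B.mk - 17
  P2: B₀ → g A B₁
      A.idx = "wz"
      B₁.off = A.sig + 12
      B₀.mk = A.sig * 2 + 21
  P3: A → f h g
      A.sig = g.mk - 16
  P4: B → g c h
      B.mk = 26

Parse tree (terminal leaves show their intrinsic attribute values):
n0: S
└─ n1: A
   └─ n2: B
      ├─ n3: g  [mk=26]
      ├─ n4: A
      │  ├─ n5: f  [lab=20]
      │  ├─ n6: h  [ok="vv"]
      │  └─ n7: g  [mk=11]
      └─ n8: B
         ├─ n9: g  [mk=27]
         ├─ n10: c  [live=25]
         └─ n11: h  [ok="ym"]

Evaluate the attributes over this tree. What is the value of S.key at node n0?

14

1. n1.idx = "nn"  ["nn"]
2. n2.off = 16  [len(A.idx) + 14]
3. n3.mk = 26  [terminal]
4. n4.idx = "wz"  ["wz"]
5. n5.lab = 20  [terminal]
6. n6.ok = "vv"  [terminal]
7. n7.mk = 11  [terminal]
8. n4.sig = -5  [g.mk - 16]
9. n8.off = 7  [A.sig + 12]
10. n9.mk = 27  [terminal]
11. n10.live = 25  [terminal]
12. n11.ok = "ym"  [terminal]
13. n8.mk = 26  [26]
14. n2.mk = 11  [A.sig * 2 + 21]
15. n1.sig = -6  [B.mk - 17]
16. n0.key = 14  [A.sig * -2 + 2]
17. n0.wid = false  [false]
18. n0.pre = -5  [A.sig + 1]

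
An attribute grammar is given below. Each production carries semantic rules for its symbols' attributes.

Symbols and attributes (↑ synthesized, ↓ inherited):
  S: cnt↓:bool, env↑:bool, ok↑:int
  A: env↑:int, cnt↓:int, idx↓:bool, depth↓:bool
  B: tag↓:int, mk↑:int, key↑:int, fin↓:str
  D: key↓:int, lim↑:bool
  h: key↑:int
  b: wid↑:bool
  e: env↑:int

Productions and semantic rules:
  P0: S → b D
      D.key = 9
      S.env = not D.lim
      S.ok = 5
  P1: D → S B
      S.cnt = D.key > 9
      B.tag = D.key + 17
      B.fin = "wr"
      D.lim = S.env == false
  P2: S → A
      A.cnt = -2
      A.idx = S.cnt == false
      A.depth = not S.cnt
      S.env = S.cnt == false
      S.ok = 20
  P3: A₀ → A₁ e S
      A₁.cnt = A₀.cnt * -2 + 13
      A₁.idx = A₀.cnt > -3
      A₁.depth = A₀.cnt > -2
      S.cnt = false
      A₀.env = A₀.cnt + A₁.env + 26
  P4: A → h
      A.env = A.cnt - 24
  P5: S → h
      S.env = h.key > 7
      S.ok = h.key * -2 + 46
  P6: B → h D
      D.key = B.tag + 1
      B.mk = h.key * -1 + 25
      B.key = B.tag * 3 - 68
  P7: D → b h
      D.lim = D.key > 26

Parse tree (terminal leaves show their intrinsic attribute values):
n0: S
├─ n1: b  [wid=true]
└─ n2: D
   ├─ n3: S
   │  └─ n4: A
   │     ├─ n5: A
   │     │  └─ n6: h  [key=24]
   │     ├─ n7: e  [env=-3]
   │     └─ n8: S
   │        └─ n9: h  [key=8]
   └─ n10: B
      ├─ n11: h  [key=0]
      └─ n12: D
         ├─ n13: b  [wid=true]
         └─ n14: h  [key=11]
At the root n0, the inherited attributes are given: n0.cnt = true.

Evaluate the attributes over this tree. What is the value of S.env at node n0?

true

1. n0.cnt = true  [given at root]
2. n1.wid = true  [terminal]
3. n2.key = 9  [9]
4. n3.cnt = false  [D.key > 9]
5. n4.cnt = -2  [-2]
6. n4.idx = true  [S.cnt == false]
7. n4.depth = true  [not S.cnt]
8. n5.cnt = 17  [A₀.cnt * -2 + 13]
9. n5.idx = true  [A₀.cnt > -3]
10. n5.depth = false  [A₀.cnt > -2]
11. n6.key = 24  [terminal]
12. n5.env = -7  [A.cnt - 24]
13. n7.env = -3  [terminal]
14. n8.cnt = false  [false]
15. n9.key = 8  [terminal]
16. n8.env = true  [h.key > 7]
17. n8.ok = 30  [h.key * -2 + 46]
18. n4.env = 17  [A₀.cnt + A₁.env + 26]
19. n3.env = true  [S.cnt == false]
20. n3.ok = 20  [20]
21. n10.tag = 26  [D.key + 17]
22. n10.fin = "wr"  ["wr"]
23. n11.key = 0  [terminal]
24. n12.key = 27  [B.tag + 1]
25. n13.wid = true  [terminal]
26. n14.key = 11  [terminal]
27. n12.lim = true  [D.key > 26]
28. n10.mk = 25  [h.key * -1 + 25]
29. n10.key = 10  [B.tag * 3 - 68]
30. n2.lim = false  [S.env == false]
31. n0.env = true  [not D.lim]
32. n0.ok = 5  [5]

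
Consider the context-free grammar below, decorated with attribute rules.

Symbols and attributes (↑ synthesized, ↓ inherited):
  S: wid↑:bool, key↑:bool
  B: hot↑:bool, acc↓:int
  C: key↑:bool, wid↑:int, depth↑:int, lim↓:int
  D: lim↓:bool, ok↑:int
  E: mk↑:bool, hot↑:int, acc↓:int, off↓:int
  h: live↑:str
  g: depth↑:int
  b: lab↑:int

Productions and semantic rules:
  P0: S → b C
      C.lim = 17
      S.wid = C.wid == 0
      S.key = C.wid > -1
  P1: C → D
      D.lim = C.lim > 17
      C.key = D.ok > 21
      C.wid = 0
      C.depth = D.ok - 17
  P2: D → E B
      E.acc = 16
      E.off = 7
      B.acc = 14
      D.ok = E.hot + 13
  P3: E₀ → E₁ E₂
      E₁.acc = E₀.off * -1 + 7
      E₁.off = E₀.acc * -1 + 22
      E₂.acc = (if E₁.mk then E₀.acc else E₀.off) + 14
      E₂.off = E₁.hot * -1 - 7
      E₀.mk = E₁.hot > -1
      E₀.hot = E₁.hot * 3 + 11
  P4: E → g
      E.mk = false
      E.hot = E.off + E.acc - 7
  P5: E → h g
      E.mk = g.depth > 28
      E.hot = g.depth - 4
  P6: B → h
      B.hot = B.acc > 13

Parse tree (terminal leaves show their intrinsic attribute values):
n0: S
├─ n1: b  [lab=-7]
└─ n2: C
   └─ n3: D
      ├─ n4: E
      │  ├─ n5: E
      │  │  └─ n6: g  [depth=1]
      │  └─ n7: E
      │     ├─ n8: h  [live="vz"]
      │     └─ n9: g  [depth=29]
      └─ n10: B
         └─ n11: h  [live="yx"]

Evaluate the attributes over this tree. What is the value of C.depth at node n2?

4

1. n1.lab = -7  [terminal]
2. n2.lim = 17  [17]
3. n3.lim = false  [C.lim > 17]
4. n4.acc = 16  [16]
5. n4.off = 7  [7]
6. n5.acc = 0  [E₀.off * -1 + 7]
7. n5.off = 6  [E₀.acc * -1 + 22]
8. n6.depth = 1  [terminal]
9. n5.mk = false  [false]
10. n5.hot = -1  [E.off + E.acc - 7]
11. n7.acc = 21  [(if E₁.mk then E₀.acc else E₀.off) + 14]
12. n7.off = -6  [E₁.hot * -1 - 7]
13. n8.live = "vz"  [terminal]
14. n9.depth = 29  [terminal]
15. n7.mk = true  [g.depth > 28]
16. n7.hot = 25  [g.depth - 4]
17. n4.mk = false  [E₁.hot > -1]
18. n4.hot = 8  [E₁.hot * 3 + 11]
19. n10.acc = 14  [14]
20. n11.live = "yx"  [terminal]
21. n10.hot = true  [B.acc > 13]
22. n3.ok = 21  [E.hot + 13]
23. n2.key = false  [D.ok > 21]
24. n2.wid = 0  [0]
25. n2.depth = 4  [D.ok - 17]
26. n0.wid = true  [C.wid == 0]
27. n0.key = true  [C.wid > -1]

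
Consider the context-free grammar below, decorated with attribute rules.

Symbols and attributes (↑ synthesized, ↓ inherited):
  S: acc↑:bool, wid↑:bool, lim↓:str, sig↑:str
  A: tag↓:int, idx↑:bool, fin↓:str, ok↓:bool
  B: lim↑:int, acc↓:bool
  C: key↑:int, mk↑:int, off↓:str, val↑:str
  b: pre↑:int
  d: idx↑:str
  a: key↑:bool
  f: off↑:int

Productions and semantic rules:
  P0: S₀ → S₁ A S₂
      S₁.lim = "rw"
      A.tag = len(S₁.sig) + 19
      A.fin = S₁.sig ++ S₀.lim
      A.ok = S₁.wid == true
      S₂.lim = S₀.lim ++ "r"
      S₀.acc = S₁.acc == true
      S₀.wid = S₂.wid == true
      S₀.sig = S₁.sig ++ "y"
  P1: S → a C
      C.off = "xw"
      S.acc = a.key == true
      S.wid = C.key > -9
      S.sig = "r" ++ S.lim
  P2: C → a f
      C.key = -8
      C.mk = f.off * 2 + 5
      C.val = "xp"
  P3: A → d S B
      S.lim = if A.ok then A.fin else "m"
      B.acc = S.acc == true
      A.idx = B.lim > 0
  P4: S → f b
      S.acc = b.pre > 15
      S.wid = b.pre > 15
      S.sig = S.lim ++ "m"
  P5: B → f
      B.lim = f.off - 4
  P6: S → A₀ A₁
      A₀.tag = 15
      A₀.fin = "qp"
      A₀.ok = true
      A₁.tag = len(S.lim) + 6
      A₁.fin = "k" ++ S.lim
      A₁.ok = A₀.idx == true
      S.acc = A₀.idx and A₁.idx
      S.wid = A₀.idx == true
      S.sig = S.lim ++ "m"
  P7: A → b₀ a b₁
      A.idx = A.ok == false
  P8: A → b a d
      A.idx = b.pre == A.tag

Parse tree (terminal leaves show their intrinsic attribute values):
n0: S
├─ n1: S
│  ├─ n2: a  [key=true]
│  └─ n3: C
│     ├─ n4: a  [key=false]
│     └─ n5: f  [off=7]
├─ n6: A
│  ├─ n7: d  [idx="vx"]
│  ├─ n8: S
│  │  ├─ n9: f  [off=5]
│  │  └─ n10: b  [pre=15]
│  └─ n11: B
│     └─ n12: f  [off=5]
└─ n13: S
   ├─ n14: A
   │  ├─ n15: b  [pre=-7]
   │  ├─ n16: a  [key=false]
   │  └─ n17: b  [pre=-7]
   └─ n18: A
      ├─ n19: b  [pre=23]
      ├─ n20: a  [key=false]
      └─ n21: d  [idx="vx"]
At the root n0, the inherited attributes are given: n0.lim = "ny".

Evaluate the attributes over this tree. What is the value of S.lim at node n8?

1. n0.lim = "ny"  [given at root]
2. n1.lim = "rw"  ["rw"]
3. n2.key = true  [terminal]
4. n3.off = "xw"  ["xw"]
5. n4.key = false  [terminal]
6. n5.off = 7  [terminal]
7. n3.key = -8  [-8]
8. n3.mk = 19  [f.off * 2 + 5]
9. n3.val = "xp"  ["xp"]
10. n1.acc = true  [a.key == true]
11. n1.wid = true  [C.key > -9]
12. n1.sig = "rrw"  ["r" ++ S.lim]
13. n6.tag = 22  [len(S₁.sig) + 19]
14. n6.fin = "rrwny"  [S₁.sig ++ S₀.lim]
15. n6.ok = true  [S₁.wid == true]
16. n7.idx = "vx"  [terminal]
17. n8.lim = "rrwny"  [if A.ok then A.fin else "m"]
18. n9.off = 5  [terminal]
19. n10.pre = 15  [terminal]
20. n8.acc = false  [b.pre > 15]
21. n8.wid = false  [b.pre > 15]
22. n8.sig = "rrwnym"  [S.lim ++ "m"]
23. n11.acc = false  [S.acc == true]
24. n12.off = 5  [terminal]
25. n11.lim = 1  [f.off - 4]
26. n6.idx = true  [B.lim > 0]
27. n13.lim = "nyr"  [S₀.lim ++ "r"]
28. n14.tag = 15  [15]
29. n14.fin = "qp"  ["qp"]
30. n14.ok = true  [true]
31. n15.pre = -7  [terminal]
32. n16.key = false  [terminal]
33. n17.pre = -7  [terminal]
34. n14.idx = false  [A.ok == false]
35. n18.tag = 9  [len(S.lim) + 6]
36. n18.fin = "knyr"  ["k" ++ S.lim]
37. n18.ok = false  [A₀.idx == true]
38. n19.pre = 23  [terminal]
39. n20.key = false  [terminal]
40. n21.idx = "vx"  [terminal]
41. n18.idx = false  [b.pre == A.tag]
42. n13.acc = false  [A₀.idx and A₁.idx]
43. n13.wid = false  [A₀.idx == true]
44. n13.sig = "nyrm"  [S.lim ++ "m"]
45. n0.acc = true  [S₁.acc == true]
46. n0.wid = false  [S₂.wid == true]
47. n0.sig = "rrwy"  [S₁.sig ++ "y"]

"rrwny"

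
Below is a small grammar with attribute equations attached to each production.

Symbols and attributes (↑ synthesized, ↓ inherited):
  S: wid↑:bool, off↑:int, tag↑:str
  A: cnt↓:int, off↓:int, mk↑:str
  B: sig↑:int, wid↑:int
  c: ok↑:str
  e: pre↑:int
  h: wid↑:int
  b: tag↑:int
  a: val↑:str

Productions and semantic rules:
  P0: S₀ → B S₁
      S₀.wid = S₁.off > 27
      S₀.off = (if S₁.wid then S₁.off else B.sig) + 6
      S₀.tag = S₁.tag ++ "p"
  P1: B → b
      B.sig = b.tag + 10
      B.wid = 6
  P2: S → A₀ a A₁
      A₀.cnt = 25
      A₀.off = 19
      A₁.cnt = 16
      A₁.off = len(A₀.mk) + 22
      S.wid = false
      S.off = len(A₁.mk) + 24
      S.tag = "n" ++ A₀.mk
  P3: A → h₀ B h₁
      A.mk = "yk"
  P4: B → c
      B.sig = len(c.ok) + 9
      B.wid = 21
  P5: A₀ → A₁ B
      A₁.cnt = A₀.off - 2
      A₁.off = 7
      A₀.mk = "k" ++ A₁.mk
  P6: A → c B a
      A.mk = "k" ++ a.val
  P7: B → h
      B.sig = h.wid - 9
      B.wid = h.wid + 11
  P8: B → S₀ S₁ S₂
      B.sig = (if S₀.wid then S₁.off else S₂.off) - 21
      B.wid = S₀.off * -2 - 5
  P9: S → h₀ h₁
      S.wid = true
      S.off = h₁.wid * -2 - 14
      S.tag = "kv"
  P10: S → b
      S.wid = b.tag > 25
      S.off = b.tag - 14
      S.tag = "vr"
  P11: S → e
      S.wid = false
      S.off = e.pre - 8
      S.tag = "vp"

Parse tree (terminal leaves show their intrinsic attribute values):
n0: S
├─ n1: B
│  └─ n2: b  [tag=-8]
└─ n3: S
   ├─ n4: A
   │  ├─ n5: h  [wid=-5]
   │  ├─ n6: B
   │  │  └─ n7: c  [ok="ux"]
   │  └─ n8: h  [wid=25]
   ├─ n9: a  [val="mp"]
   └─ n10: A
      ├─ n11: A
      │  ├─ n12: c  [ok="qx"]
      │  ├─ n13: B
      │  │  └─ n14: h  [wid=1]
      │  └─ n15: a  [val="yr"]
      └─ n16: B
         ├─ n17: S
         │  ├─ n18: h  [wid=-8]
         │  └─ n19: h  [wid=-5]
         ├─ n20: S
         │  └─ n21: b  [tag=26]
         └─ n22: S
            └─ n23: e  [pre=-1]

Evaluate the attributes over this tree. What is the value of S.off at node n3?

1. n2.tag = -8  [terminal]
2. n1.sig = 2  [b.tag + 10]
3. n1.wid = 6  [6]
4. n4.cnt = 25  [25]
5. n4.off = 19  [19]
6. n5.wid = -5  [terminal]
7. n7.ok = "ux"  [terminal]
8. n6.sig = 11  [len(c.ok) + 9]
9. n6.wid = 21  [21]
10. n8.wid = 25  [terminal]
11. n4.mk = "yk"  ["yk"]
12. n9.val = "mp"  [terminal]
13. n10.cnt = 16  [16]
14. n10.off = 24  [len(A₀.mk) + 22]
15. n11.cnt = 22  [A₀.off - 2]
16. n11.off = 7  [7]
17. n12.ok = "qx"  [terminal]
18. n14.wid = 1  [terminal]
19. n13.sig = -8  [h.wid - 9]
20. n13.wid = 12  [h.wid + 11]
21. n15.val = "yr"  [terminal]
22. n11.mk = "kyr"  ["k" ++ a.val]
23. n18.wid = -8  [terminal]
24. n19.wid = -5  [terminal]
25. n17.wid = true  [true]
26. n17.off = -4  [h₁.wid * -2 - 14]
27. n17.tag = "kv"  ["kv"]
28. n21.tag = 26  [terminal]
29. n20.wid = true  [b.tag > 25]
30. n20.off = 12  [b.tag - 14]
31. n20.tag = "vr"  ["vr"]
32. n23.pre = -1  [terminal]
33. n22.wid = false  [false]
34. n22.off = -9  [e.pre - 8]
35. n22.tag = "vp"  ["vp"]
36. n16.sig = -9  [(if S₀.wid then S₁.off else S₂.off) - 21]
37. n16.wid = 3  [S₀.off * -2 - 5]
38. n10.mk = "kkyr"  ["k" ++ A₁.mk]
39. n3.wid = false  [false]
40. n3.off = 28  [len(A₁.mk) + 24]
41. n3.tag = "nyk"  ["n" ++ A₀.mk]
42. n0.wid = true  [S₁.off > 27]
43. n0.off = 8  [(if S₁.wid then S₁.off else B.sig) + 6]
44. n0.tag = "nykp"  [S₁.tag ++ "p"]

28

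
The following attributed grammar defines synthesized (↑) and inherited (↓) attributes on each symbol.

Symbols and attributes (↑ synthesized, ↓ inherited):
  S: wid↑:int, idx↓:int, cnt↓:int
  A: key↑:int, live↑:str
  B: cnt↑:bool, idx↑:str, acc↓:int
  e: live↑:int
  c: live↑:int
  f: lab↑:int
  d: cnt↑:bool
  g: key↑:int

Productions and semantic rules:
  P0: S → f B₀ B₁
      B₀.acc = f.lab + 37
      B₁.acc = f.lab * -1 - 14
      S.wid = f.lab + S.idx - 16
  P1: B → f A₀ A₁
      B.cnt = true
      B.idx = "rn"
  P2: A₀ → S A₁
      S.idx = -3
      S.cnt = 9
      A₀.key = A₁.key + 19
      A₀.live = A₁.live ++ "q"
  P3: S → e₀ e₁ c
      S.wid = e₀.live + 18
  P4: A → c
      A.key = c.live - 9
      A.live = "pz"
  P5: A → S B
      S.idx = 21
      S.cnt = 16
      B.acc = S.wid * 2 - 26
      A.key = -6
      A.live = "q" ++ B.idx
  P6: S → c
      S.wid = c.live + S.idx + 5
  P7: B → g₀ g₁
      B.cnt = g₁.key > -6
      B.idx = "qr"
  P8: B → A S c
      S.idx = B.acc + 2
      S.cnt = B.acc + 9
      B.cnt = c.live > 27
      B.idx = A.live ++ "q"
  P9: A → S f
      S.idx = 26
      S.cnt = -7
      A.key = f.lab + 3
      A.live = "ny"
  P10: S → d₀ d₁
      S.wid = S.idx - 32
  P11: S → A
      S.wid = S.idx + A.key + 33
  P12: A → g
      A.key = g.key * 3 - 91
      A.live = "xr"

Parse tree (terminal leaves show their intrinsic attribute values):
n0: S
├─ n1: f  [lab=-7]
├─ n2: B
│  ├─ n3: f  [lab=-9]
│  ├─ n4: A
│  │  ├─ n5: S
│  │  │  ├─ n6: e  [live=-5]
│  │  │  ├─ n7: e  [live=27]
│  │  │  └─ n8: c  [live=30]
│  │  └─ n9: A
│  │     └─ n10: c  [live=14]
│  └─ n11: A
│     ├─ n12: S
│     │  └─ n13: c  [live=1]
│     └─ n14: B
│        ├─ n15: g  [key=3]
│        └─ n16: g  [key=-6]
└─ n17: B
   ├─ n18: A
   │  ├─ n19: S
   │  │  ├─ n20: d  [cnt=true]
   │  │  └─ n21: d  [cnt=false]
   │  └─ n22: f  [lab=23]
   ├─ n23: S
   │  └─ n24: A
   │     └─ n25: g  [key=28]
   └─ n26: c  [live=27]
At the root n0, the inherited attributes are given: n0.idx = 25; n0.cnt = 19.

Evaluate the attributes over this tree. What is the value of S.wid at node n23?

21

1. n0.idx = 25  [given at root]
2. n0.cnt = 19  [given at root]
3. n1.lab = -7  [terminal]
4. n2.acc = 30  [f.lab + 37]
5. n3.lab = -9  [terminal]
6. n5.idx = -3  [-3]
7. n5.cnt = 9  [9]
8. n6.live = -5  [terminal]
9. n7.live = 27  [terminal]
10. n8.live = 30  [terminal]
11. n5.wid = 13  [e₀.live + 18]
12. n10.live = 14  [terminal]
13. n9.key = 5  [c.live - 9]
14. n9.live = "pz"  ["pz"]
15. n4.key = 24  [A₁.key + 19]
16. n4.live = "pzq"  [A₁.live ++ "q"]
17. n12.idx = 21  [21]
18. n12.cnt = 16  [16]
19. n13.live = 1  [terminal]
20. n12.wid = 27  [c.live + S.idx + 5]
21. n14.acc = 28  [S.wid * 2 - 26]
22. n15.key = 3  [terminal]
23. n16.key = -6  [terminal]
24. n14.cnt = false  [g₁.key > -6]
25. n14.idx = "qr"  ["qr"]
26. n11.key = -6  [-6]
27. n11.live = "qqr"  ["q" ++ B.idx]
28. n2.cnt = true  [true]
29. n2.idx = "rn"  ["rn"]
30. n17.acc = -7  [f.lab * -1 - 14]
31. n19.idx = 26  [26]
32. n19.cnt = -7  [-7]
33. n20.cnt = true  [terminal]
34. n21.cnt = false  [terminal]
35. n19.wid = -6  [S.idx - 32]
36. n22.lab = 23  [terminal]
37. n18.key = 26  [f.lab + 3]
38. n18.live = "ny"  ["ny"]
39. n23.idx = -5  [B.acc + 2]
40. n23.cnt = 2  [B.acc + 9]
41. n25.key = 28  [terminal]
42. n24.key = -7  [g.key * 3 - 91]
43. n24.live = "xr"  ["xr"]
44. n23.wid = 21  [S.idx + A.key + 33]
45. n26.live = 27  [terminal]
46. n17.cnt = false  [c.live > 27]
47. n17.idx = "nyq"  [A.live ++ "q"]
48. n0.wid = 2  [f.lab + S.idx - 16]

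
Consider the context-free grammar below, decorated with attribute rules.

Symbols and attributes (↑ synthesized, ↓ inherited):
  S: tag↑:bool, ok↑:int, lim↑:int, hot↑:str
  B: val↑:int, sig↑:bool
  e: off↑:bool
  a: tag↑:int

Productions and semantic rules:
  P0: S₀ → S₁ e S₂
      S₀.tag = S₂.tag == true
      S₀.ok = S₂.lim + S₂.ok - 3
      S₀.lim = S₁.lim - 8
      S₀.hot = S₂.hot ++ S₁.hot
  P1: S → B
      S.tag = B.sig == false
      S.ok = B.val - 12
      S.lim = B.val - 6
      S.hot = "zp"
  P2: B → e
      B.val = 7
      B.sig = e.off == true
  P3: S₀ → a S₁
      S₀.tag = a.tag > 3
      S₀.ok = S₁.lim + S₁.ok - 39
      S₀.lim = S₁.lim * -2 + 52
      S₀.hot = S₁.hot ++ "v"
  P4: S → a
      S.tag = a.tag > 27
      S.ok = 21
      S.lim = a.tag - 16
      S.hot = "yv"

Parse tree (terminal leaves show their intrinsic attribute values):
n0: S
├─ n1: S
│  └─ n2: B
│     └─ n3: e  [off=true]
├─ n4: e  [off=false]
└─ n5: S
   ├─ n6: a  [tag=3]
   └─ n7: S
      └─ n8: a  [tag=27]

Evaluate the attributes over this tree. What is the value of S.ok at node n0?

20

1. n3.off = true  [terminal]
2. n2.val = 7  [7]
3. n2.sig = true  [e.off == true]
4. n1.tag = false  [B.sig == false]
5. n1.ok = -5  [B.val - 12]
6. n1.lim = 1  [B.val - 6]
7. n1.hot = "zp"  ["zp"]
8. n4.off = false  [terminal]
9. n6.tag = 3  [terminal]
10. n8.tag = 27  [terminal]
11. n7.tag = false  [a.tag > 27]
12. n7.ok = 21  [21]
13. n7.lim = 11  [a.tag - 16]
14. n7.hot = "yv"  ["yv"]
15. n5.tag = false  [a.tag > 3]
16. n5.ok = -7  [S₁.lim + S₁.ok - 39]
17. n5.lim = 30  [S₁.lim * -2 + 52]
18. n5.hot = "yvv"  [S₁.hot ++ "v"]
19. n0.tag = false  [S₂.tag == true]
20. n0.ok = 20  [S₂.lim + S₂.ok - 3]
21. n0.lim = -7  [S₁.lim - 8]
22. n0.hot = "yvvzp"  [S₂.hot ++ S₁.hot]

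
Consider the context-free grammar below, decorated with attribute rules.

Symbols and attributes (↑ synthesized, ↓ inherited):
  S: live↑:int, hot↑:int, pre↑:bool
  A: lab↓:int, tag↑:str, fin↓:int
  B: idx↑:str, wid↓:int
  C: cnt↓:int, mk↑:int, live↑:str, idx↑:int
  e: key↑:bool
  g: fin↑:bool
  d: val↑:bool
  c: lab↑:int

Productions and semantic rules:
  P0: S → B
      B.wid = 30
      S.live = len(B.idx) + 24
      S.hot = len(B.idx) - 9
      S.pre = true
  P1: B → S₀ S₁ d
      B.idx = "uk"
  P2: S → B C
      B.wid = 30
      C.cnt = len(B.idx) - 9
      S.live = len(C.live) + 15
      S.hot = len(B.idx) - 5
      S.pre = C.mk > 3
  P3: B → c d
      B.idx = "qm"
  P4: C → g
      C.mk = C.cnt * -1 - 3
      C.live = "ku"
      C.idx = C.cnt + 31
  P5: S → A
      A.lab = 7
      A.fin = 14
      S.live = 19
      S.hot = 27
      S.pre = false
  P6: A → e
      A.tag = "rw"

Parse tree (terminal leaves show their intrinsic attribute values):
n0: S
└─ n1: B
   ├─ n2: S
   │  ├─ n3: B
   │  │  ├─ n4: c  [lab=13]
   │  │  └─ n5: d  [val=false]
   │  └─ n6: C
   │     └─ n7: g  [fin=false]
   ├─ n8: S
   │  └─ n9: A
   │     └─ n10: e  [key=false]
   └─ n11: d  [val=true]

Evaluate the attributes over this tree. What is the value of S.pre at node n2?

true

1. n1.wid = 30  [30]
2. n3.wid = 30  [30]
3. n4.lab = 13  [terminal]
4. n5.val = false  [terminal]
5. n3.idx = "qm"  ["qm"]
6. n6.cnt = -7  [len(B.idx) - 9]
7. n7.fin = false  [terminal]
8. n6.mk = 4  [C.cnt * -1 - 3]
9. n6.live = "ku"  ["ku"]
10. n6.idx = 24  [C.cnt + 31]
11. n2.live = 17  [len(C.live) + 15]
12. n2.hot = -3  [len(B.idx) - 5]
13. n2.pre = true  [C.mk > 3]
14. n9.lab = 7  [7]
15. n9.fin = 14  [14]
16. n10.key = false  [terminal]
17. n9.tag = "rw"  ["rw"]
18. n8.live = 19  [19]
19. n8.hot = 27  [27]
20. n8.pre = false  [false]
21. n11.val = true  [terminal]
22. n1.idx = "uk"  ["uk"]
23. n0.live = 26  [len(B.idx) + 24]
24. n0.hot = -7  [len(B.idx) - 9]
25. n0.pre = true  [true]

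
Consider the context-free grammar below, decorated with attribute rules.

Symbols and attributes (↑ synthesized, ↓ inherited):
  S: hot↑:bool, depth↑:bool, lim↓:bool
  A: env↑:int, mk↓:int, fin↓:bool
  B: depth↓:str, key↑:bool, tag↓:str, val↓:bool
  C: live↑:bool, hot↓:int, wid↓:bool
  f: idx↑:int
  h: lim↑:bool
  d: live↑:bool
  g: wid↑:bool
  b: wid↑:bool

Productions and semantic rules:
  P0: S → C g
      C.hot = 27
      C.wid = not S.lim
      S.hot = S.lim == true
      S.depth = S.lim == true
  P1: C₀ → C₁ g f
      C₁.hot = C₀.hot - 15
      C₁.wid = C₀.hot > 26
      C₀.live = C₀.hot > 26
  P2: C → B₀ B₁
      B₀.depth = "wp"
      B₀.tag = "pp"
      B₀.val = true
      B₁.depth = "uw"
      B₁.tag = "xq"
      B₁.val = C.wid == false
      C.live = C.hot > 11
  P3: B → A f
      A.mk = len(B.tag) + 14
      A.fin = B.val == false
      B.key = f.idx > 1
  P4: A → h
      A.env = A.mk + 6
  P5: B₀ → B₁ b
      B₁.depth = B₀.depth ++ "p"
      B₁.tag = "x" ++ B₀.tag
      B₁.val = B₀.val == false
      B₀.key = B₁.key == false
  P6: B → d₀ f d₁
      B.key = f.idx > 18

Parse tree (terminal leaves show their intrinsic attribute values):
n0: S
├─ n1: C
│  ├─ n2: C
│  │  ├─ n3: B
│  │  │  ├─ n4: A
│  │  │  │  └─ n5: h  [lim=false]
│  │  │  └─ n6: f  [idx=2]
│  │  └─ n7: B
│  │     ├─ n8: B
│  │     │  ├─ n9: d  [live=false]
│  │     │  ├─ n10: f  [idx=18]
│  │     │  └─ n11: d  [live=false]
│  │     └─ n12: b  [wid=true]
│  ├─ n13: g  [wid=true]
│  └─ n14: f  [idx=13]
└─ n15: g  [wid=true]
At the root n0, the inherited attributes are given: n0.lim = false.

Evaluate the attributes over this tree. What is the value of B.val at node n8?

true

1. n0.lim = false  [given at root]
2. n1.hot = 27  [27]
3. n1.wid = true  [not S.lim]
4. n2.hot = 12  [C₀.hot - 15]
5. n2.wid = true  [C₀.hot > 26]
6. n3.depth = "wp"  ["wp"]
7. n3.tag = "pp"  ["pp"]
8. n3.val = true  [true]
9. n4.mk = 16  [len(B.tag) + 14]
10. n4.fin = false  [B.val == false]
11. n5.lim = false  [terminal]
12. n4.env = 22  [A.mk + 6]
13. n6.idx = 2  [terminal]
14. n3.key = true  [f.idx > 1]
15. n7.depth = "uw"  ["uw"]
16. n7.tag = "xq"  ["xq"]
17. n7.val = false  [C.wid == false]
18. n8.depth = "uwp"  [B₀.depth ++ "p"]
19. n8.tag = "xxq"  ["x" ++ B₀.tag]
20. n8.val = true  [B₀.val == false]
21. n9.live = false  [terminal]
22. n10.idx = 18  [terminal]
23. n11.live = false  [terminal]
24. n8.key = false  [f.idx > 18]
25. n12.wid = true  [terminal]
26. n7.key = true  [B₁.key == false]
27. n2.live = true  [C.hot > 11]
28. n13.wid = true  [terminal]
29. n14.idx = 13  [terminal]
30. n1.live = true  [C₀.hot > 26]
31. n15.wid = true  [terminal]
32. n0.hot = false  [S.lim == true]
33. n0.depth = false  [S.lim == true]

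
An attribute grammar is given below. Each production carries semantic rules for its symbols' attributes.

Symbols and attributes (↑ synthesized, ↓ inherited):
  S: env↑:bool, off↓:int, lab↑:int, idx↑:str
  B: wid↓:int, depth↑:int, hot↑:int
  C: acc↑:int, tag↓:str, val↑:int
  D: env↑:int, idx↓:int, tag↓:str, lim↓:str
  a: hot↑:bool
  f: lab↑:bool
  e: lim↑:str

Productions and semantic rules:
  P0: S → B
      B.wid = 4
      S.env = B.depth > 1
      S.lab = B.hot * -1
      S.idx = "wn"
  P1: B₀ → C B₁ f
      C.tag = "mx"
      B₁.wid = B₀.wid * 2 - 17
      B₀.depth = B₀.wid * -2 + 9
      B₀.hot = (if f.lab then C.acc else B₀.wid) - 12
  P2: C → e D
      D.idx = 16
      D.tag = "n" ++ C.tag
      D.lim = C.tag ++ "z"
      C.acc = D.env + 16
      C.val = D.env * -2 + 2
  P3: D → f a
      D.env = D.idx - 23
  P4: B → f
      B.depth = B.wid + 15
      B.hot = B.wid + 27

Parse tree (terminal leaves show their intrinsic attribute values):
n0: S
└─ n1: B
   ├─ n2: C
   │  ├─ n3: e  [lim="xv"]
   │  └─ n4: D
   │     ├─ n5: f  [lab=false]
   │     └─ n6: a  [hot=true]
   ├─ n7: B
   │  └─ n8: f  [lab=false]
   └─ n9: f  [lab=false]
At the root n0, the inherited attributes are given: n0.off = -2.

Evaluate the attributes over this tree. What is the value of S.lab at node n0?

8

1. n0.off = -2  [given at root]
2. n1.wid = 4  [4]
3. n2.tag = "mx"  ["mx"]
4. n3.lim = "xv"  [terminal]
5. n4.idx = 16  [16]
6. n4.tag = "nmx"  ["n" ++ C.tag]
7. n4.lim = "mxz"  [C.tag ++ "z"]
8. n5.lab = false  [terminal]
9. n6.hot = true  [terminal]
10. n4.env = -7  [D.idx - 23]
11. n2.acc = 9  [D.env + 16]
12. n2.val = 16  [D.env * -2 + 2]
13. n7.wid = -9  [B₀.wid * 2 - 17]
14. n8.lab = false  [terminal]
15. n7.depth = 6  [B.wid + 15]
16. n7.hot = 18  [B.wid + 27]
17. n9.lab = false  [terminal]
18. n1.depth = 1  [B₀.wid * -2 + 9]
19. n1.hot = -8  [(if f.lab then C.acc else B₀.wid) - 12]
20. n0.env = false  [B.depth > 1]
21. n0.lab = 8  [B.hot * -1]
22. n0.idx = "wn"  ["wn"]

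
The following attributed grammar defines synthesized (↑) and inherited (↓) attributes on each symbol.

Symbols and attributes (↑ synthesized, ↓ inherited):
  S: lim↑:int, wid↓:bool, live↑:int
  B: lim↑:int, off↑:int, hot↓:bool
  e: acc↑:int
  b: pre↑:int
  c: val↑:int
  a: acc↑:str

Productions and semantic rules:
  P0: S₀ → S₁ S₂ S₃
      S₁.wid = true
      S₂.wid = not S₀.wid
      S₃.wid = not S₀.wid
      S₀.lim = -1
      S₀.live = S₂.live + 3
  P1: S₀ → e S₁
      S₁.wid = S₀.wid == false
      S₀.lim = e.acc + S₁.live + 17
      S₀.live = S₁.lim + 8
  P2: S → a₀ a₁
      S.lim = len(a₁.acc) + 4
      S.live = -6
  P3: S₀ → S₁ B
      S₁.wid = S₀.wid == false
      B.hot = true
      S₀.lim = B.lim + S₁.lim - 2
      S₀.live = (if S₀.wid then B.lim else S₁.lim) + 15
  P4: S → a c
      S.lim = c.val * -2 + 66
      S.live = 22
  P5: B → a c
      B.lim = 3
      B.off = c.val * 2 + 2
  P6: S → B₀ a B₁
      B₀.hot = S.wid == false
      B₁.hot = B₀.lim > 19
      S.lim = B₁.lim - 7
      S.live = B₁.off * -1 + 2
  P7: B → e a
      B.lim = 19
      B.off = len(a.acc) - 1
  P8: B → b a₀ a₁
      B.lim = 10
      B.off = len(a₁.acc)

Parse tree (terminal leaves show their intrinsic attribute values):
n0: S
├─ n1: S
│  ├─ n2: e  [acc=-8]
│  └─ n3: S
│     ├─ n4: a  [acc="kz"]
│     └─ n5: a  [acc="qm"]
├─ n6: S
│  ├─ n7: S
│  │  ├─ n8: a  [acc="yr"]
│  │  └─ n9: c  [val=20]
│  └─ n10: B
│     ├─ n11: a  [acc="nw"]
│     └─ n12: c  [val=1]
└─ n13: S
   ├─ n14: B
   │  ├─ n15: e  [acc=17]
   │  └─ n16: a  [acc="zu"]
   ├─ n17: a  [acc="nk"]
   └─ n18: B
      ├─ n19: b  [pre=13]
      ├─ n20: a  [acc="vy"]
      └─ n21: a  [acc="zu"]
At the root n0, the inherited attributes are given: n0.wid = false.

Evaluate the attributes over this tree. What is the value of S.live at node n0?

21

1. n0.wid = false  [given at root]
2. n1.wid = true  [true]
3. n2.acc = -8  [terminal]
4. n3.wid = false  [S₀.wid == false]
5. n4.acc = "kz"  [terminal]
6. n5.acc = "qm"  [terminal]
7. n3.lim = 6  [len(a₁.acc) + 4]
8. n3.live = -6  [-6]
9. n1.lim = 3  [e.acc + S₁.live + 17]
10. n1.live = 14  [S₁.lim + 8]
11. n6.wid = true  [not S₀.wid]
12. n7.wid = false  [S₀.wid == false]
13. n8.acc = "yr"  [terminal]
14. n9.val = 20  [terminal]
15. n7.lim = 26  [c.val * -2 + 66]
16. n7.live = 22  [22]
17. n10.hot = true  [true]
18. n11.acc = "nw"  [terminal]
19. n12.val = 1  [terminal]
20. n10.lim = 3  [3]
21. n10.off = 4  [c.val * 2 + 2]
22. n6.lim = 27  [B.lim + S₁.lim - 2]
23. n6.live = 18  [(if S₀.wid then B.lim else S₁.lim) + 15]
24. n13.wid = true  [not S₀.wid]
25. n14.hot = false  [S.wid == false]
26. n15.acc = 17  [terminal]
27. n16.acc = "zu"  [terminal]
28. n14.lim = 19  [19]
29. n14.off = 1  [len(a.acc) - 1]
30. n17.acc = "nk"  [terminal]
31. n18.hot = false  [B₀.lim > 19]
32. n19.pre = 13  [terminal]
33. n20.acc = "vy"  [terminal]
34. n21.acc = "zu"  [terminal]
35. n18.lim = 10  [10]
36. n18.off = 2  [len(a₁.acc)]
37. n13.lim = 3  [B₁.lim - 7]
38. n13.live = 0  [B₁.off * -1 + 2]
39. n0.lim = -1  [-1]
40. n0.live = 21  [S₂.live + 3]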